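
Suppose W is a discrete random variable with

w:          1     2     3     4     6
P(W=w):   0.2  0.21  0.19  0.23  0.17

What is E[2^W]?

E[2^W] = Σ 2^w·P(W=w)
 = 2·0.2 + 4·0.21 + 8·0.19 + 16·0.23 + 64·0.17
 = 0.4 + 0.84 + 1.52 + 3.68 + 10.88
 = 17.32

17.32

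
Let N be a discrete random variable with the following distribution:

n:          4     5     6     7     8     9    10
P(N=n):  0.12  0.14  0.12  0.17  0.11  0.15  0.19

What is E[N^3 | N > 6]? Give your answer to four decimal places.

667.7097

P(N > 6) = 0.17 + 0.11 + 0.15 + 0.19 = 0.62.
E[N^3 | N > 6] = [343·0.17 + 512·0.11 + 729·0.15 + 1000·0.19] / 0.62
 = 413.98 / 0.62
 = 20699/31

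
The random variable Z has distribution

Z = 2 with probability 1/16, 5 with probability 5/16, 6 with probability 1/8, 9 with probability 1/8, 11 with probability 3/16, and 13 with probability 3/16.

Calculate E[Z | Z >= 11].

12

P(Z >= 11) = 3/16 + 3/16 = 3/8.
E[Z | Z >= 11] = [11·3/16 + 13·3/16] / (3/8)
 = 9/2 / (3/8)
 = 12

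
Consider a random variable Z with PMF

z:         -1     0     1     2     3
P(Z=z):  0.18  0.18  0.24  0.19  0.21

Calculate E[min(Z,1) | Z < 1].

-0.5

P(Z < 1) = 0.18 + 0.18 = 0.36.
E[min(Z,1) | Z < 1] = [(-1)·0.18 + 0·0.18] / 0.36
 = -0.18 / 0.36
 = -1/2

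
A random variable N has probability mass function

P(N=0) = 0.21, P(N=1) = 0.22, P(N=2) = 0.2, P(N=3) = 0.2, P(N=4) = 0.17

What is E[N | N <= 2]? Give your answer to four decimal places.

P(N <= 2) = 0.21 + 0.22 + 0.2 = 0.63.
E[N | N <= 2] = [0·0.21 + 1·0.22 + 2·0.2] / 0.63
 = 0.62 / 0.63
 = 62/63

0.9841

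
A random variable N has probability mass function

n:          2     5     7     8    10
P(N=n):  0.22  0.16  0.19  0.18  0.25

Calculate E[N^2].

50.71

E[N^2] = Σ n^2·P(N=n)
 = 4·0.22 + 25·0.16 + 49·0.19 + 64·0.18 + 100·0.25
 = 0.88 + 4 + 9.31 + 11.52 + 25
 = 50.71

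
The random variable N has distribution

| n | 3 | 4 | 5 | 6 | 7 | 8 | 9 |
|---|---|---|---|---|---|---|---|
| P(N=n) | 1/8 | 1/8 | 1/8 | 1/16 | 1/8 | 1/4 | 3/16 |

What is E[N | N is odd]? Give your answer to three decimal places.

6.333

P(N is odd) = 1/8 + 1/8 + 1/8 + 3/16 = 9/16.
E[N | N is odd] = [3·1/8 + 5·1/8 + 7·1/8 + 9·3/16] / (9/16)
 = 57/16 / (9/16)
 = 19/3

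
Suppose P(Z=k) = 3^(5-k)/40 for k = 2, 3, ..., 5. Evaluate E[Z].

2.45

E[Z] = Σ z·P(Z=z)
 = 2·27/40 + 3·9/40 + 4·3/40 + 5·1/40
 = 27/20 + 27/40 + 3/10 + 1/8
 = 49/20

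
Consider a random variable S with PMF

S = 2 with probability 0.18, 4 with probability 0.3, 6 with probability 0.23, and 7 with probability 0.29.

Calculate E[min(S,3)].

E[min(S,3)] = Σ min(s,3)·P(S=s)
 = 2·0.18 + 3·0.3 + 3·0.23 + 3·0.29
 = 0.36 + 0.9 + 0.69 + 0.87
 = 2.82

2.82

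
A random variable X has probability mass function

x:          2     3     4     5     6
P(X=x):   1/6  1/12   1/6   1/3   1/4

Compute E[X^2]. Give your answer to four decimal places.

21.4167

E[X^2] = Σ x^2·P(X=x)
 = 4·1/6 + 9·1/12 + 16·1/6 + 25·1/3 + 36·1/4
 = 2/3 + 3/4 + 8/3 + 25/3 + 9
 = 257/12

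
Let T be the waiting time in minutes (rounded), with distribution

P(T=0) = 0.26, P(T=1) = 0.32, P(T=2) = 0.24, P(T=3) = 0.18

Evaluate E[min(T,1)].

E[min(T,1)] = Σ min(t,1)·P(T=t)
 = 0·0.26 + 1·0.32 + 1·0.24 + 1·0.18
 = 0 + 0.32 + 0.24 + 0.18
 = 0.74

0.74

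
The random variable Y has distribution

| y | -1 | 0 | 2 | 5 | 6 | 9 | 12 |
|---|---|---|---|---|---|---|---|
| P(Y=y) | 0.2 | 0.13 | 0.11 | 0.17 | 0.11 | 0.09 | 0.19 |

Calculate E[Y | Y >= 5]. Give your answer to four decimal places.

P(Y >= 5) = 0.17 + 0.11 + 0.09 + 0.19 = 0.56.
E[Y | Y >= 5] = [5·0.17 + 6·0.11 + 9·0.09 + 12·0.19] / 0.56
 = 4.6 / 0.56
 = 115/14

8.2143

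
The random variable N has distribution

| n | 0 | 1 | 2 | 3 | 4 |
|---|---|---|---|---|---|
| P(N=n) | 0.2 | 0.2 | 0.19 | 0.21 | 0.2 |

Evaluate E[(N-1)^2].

3.03

E[(N-1)^2] = Σ (n-1)^2·P(N=n)
 = 1·0.2 + 0·0.2 + 1·0.19 + 4·0.21 + 9·0.2
 = 0.2 + 0 + 0.19 + 0.84 + 1.8
 = 3.03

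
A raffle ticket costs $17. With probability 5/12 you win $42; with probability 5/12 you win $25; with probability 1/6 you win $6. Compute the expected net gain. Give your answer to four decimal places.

11.9167

E[payout] = 42·5/12 + 25·5/12 + 6·1/6
 = 35/2 + 125/12 + 1
 = 347/12
Net = 347/12 - 17 = 143/12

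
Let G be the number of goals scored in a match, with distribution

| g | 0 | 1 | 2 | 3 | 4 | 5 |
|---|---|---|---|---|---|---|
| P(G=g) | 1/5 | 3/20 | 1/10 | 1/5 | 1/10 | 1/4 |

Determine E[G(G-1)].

E[G(G-1)] = Σ g(g-1)·P(G=g)
 = 0·1/5 + 0·3/20 + 2·1/10 + 6·1/5 + 12·1/10 + 20·1/4
 = 0 + 0 + 1/5 + 6/5 + 6/5 + 5
 = 38/5

7.6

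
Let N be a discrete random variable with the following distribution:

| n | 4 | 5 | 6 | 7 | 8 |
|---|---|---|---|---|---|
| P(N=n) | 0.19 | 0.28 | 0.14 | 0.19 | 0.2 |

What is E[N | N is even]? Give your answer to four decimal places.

6.0377

P(N is even) = 0.19 + 0.14 + 0.2 = 0.53.
E[N | N is even] = [4·0.19 + 6·0.14 + 8·0.2] / 0.53
 = 3.2 / 0.53
 = 320/53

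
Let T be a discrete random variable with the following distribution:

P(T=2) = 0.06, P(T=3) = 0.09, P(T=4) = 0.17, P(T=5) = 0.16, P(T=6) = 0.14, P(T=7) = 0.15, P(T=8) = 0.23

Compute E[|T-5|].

E[|T-5|] = Σ |t-5|·P(T=t)
 = 3·0.06 + 2·0.09 + 1·0.17 + 0·0.16 + 1·0.14 + 2·0.15 + 3·0.23
 = 0.18 + 0.18 + 0.17 + 0 + 0.14 + 0.3 + 0.69
 = 1.66

1.66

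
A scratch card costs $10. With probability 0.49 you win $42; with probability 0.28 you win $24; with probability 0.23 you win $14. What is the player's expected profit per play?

20.52

E[payout] = 42·0.49 + 24·0.28 + 14·0.23
 = 20.58 + 6.72 + 3.22
 = 30.52
Net = 30.52 - 10 = 20.52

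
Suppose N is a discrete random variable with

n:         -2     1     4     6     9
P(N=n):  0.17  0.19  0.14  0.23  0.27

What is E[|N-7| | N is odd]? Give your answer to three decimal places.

3.652

P(N is odd) = 0.19 + 0.27 = 0.46.
E[|N-7| | N is odd] = [6·0.19 + 2·0.27] / 0.46
 = 1.68 / 0.46
 = 84/23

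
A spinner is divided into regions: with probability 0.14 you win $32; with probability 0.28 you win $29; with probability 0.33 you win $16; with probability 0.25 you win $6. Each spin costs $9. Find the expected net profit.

10.38

E[payout] = 32·0.14 + 29·0.28 + 16·0.33 + 6·0.25
 = 4.48 + 8.12 + 5.28 + 1.5
 = 19.38
Net = 19.38 - 9 = 10.38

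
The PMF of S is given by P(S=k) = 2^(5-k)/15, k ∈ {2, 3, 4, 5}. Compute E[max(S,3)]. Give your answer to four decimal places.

3.2667

E[max(S,3)] = Σ max(s,3)·P(S=s)
 = 3·8/15 + 3·4/15 + 4·2/15 + 5·1/15
 = 8/5 + 4/5 + 8/15 + 1/3
 = 49/15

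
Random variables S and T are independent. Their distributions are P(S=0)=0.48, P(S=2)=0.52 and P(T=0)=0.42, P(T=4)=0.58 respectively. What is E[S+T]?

E[S+T] = Σ_s Σ_t (s+t) · P(S=s)P(T=t)
 = 0·0.2016 + 4·0.2784 + 2·0.2184 + 6·0.3016
 = 0 + 1.1136 + 0.4368 + 1.8096
 = 3.36

3.36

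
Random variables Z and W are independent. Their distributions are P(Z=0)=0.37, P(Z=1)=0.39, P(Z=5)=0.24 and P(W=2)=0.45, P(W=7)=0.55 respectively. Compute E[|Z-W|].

3.808

E[|Z-W|] = Σ_z Σ_w |z-w| · P(Z=z)P(W=w)
 = 2·0.1665 + 7·0.2035 + 1·0.1755 + 6·0.2145 + 3·0.108 + 2·0.132
 = 0.333 + 1.4245 + 0.1755 + 1.287 + 0.324 + 0.264
 = 3.808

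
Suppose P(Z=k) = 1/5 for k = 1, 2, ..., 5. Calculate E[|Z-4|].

1.4

E[|Z-4|] = Σ |z-4|·P(Z=z)
 = 3·1/5 + 2·1/5 + 1·1/5 + 0·1/5 + 1·1/5
 = 3/5 + 2/5 + 1/5 + 0 + 1/5
 = 7/5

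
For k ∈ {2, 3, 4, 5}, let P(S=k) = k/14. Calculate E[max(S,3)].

E[max(S,3)] = Σ max(s,3)·P(S=s)
 = 3·1/7 + 3·3/14 + 4·2/7 + 5·5/14
 = 3/7 + 9/14 + 8/7 + 25/14
 = 4

4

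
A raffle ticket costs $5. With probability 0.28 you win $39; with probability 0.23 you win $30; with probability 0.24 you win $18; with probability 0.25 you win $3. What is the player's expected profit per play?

E[payout] = 39·0.28 + 30·0.23 + 18·0.24 + 3·0.25
 = 10.92 + 6.9 + 4.32 + 0.75
 = 22.89
Net = 22.89 - 5 = 17.89

17.89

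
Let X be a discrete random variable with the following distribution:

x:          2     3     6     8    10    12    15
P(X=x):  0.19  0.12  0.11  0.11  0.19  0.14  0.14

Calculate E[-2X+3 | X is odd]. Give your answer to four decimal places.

P(X is odd) = 0.12 + 0.14 = 0.26.
E[-2X+3 | X is odd] = [(-3)·0.12 + (-27)·0.14] / 0.26
 = -4.14 / 0.26
 = -207/13

-15.9231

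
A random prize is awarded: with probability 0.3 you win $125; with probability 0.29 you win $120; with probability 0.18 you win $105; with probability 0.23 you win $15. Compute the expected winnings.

94.65

E[payout] = 125·0.3 + 120·0.29 + 105·0.18 + 15·0.23
 = 37.5 + 34.8 + 18.9 + 3.45
 = 94.65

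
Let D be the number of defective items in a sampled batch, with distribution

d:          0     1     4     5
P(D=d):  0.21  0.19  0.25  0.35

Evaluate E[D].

2.94

E[D] = Σ d·P(D=d)
 = 0·0.21 + 1·0.19 + 4·0.25 + 5·0.35
 = 0 + 0.19 + 1 + 1.75
 = 2.94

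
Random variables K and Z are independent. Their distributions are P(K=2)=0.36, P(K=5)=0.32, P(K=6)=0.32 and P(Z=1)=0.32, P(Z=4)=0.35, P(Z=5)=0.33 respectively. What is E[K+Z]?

7.61

E[K+Z] = Σ_k Σ_z (k+z) · P(K=k)P(Z=z)
 = 3·0.1152 + 6·0.126 + 7·0.1188 + 6·0.1024 + 9·0.112 + 10·0.1056 + 7·0.1024 + 10·0.112 + 11·0.1056
 = 0.3456 + 0.756 + 0.8316 + 0.6144 + 1.008 + 1.056 + 0.7168 + 1.12 + 1.1616
 = 7.61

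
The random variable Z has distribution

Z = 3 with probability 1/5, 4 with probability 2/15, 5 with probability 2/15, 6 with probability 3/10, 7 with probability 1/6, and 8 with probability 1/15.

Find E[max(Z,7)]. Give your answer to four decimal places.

7.0667

E[max(Z,7)] = Σ max(z,7)·P(Z=z)
 = 7·1/5 + 7·2/15 + 7·2/15 + 7·3/10 + 7·1/6 + 8·1/15
 = 7/5 + 14/15 + 14/15 + 21/10 + 7/6 + 8/15
 = 106/15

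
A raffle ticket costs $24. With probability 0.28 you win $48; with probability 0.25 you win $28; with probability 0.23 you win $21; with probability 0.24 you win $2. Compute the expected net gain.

1.75

E[payout] = 48·0.28 + 28·0.25 + 21·0.23 + 2·0.24
 = 13.44 + 7 + 4.83 + 0.48
 = 25.75
Net = 25.75 - 24 = 1.75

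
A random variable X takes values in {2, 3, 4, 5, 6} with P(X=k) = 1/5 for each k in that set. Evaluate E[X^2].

18

E[X^2] = Σ x^2·P(X=x)
 = 4·1/5 + 9·1/5 + 16·1/5 + 25·1/5 + 36·1/5
 = 4/5 + 9/5 + 16/5 + 5 + 36/5
 = 18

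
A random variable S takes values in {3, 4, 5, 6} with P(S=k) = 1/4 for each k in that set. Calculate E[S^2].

21.5

E[S^2] = Σ s^2·P(S=s)
 = 9·1/4 + 16·1/4 + 25·1/4 + 36·1/4
 = 9/4 + 4 + 25/4 + 9
 = 43/2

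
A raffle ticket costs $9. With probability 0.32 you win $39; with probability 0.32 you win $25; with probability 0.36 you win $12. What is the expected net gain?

E[payout] = 39·0.32 + 25·0.32 + 12·0.36
 = 12.48 + 8 + 4.32
 = 24.8
Net = 24.8 - 9 = 15.8

15.8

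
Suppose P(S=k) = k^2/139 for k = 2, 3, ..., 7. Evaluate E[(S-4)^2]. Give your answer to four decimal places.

4.5683

E[(S-4)^2] = Σ (s-4)^2·P(S=s)
 = 4·4/139 + 1·9/139 + 0·16/139 + 1·25/139 + 4·36/139 + 9·49/139
 = 16/139 + 9/139 + 0 + 25/139 + 144/139 + 441/139
 = 635/139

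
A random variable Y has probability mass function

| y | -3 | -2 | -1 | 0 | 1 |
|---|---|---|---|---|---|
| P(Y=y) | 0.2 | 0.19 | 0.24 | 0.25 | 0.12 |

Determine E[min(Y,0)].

E[min(Y,0)] = Σ min(y,0)·P(Y=y)
 = (-3)·0.2 + (-2)·0.19 + (-1)·0.24 + 0·0.25 + 0·0.12
 = (-0.6) + (-0.38) + (-0.24) + 0 + 0
 = -1.22

-1.22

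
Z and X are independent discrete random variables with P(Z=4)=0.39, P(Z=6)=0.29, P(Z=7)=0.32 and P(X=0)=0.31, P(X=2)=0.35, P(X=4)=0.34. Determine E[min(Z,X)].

E[min(Z,X)] = Σ_z Σ_x min(z,x) · P(Z=z)P(X=x)
 = 0·0.1209 + 2·0.1365 + 4·0.1326 + 0·0.0899 + 2·0.1015 + 4·0.0986 + 0·0.0992 + 2·0.112 + 4·0.1088
 = 0 + 0.273 + 0.5304 + 0 + 0.203 + 0.3944 + 0 + 0.224 + 0.4352
 = 2.06

2.06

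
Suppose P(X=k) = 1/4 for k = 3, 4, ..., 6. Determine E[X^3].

108

E[X^3] = Σ x^3·P(X=x)
 = 27·1/4 + 64·1/4 + 125·1/4 + 216·1/4
 = 27/4 + 16 + 125/4 + 54
 = 108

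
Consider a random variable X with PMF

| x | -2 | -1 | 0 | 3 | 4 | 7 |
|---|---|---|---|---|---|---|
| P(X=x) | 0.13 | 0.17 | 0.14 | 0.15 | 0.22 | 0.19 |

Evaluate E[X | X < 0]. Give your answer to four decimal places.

-1.4333

P(X < 0) = 0.13 + 0.17 = 0.3.
E[X | X < 0] = [(-2)·0.13 + (-1)·0.17] / 0.3
 = -0.43 / 0.3
 = -43/30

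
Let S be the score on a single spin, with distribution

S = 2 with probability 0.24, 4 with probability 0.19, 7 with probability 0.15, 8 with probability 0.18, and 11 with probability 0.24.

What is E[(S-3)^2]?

E[(S-3)^2] = Σ (s-3)^2·P(S=s)
 = 1·0.24 + 1·0.19 + 16·0.15 + 25·0.18 + 64·0.24
 = 0.24 + 0.19 + 2.4 + 4.5 + 15.36
 = 22.69

22.69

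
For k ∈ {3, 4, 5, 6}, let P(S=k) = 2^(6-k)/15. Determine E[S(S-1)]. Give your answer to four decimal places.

E[S(S-1)] = Σ s(s-1)·P(S=s)
 = 6·8/15 + 12·4/15 + 20·2/15 + 30·1/15
 = 16/5 + 16/5 + 8/3 + 2
 = 166/15

11.0667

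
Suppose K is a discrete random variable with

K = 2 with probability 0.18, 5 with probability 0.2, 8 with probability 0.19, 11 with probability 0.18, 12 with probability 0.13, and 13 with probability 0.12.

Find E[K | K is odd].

P(K is odd) = 0.2 + 0.18 + 0.12 = 0.5.
E[K | K is odd] = [5·0.2 + 11·0.18 + 13·0.12] / 0.5
 = 4.54 / 0.5
 = 227/25

9.08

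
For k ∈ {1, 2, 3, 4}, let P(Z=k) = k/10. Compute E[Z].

3

E[Z] = Σ z·P(Z=z)
 = 1·1/10 + 2·1/5 + 3·3/10 + 4·2/5
 = 1/10 + 2/5 + 9/10 + 8/5
 = 3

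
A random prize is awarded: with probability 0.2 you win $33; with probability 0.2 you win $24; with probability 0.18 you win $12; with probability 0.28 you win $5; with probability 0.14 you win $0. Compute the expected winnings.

14.96

E[payout] = 33·0.2 + 24·0.2 + 12·0.18 + 5·0.28 + 0·0.14
 = 6.6 + 4.8 + 2.16 + 1.4 + 0
 = 14.96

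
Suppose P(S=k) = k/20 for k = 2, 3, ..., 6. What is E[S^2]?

22

E[S^2] = Σ s^2·P(S=s)
 = 4·1/10 + 9·3/20 + 16·1/5 + 25·1/4 + 36·3/10
 = 2/5 + 27/20 + 16/5 + 25/4 + 54/5
 = 22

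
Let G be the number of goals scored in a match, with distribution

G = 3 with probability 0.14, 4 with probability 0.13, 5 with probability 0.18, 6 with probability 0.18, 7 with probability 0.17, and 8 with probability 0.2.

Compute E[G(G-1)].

29.74

E[G(G-1)] = Σ g(g-1)·P(G=g)
 = 6·0.14 + 12·0.13 + 20·0.18 + 30·0.18 + 42·0.17 + 56·0.2
 = 0.84 + 1.56 + 3.6 + 5.4 + 7.14 + 11.2
 = 29.74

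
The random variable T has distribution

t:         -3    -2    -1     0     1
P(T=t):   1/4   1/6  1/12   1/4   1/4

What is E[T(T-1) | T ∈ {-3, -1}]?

9.5

P(T ∈ {-3, -1}) = 1/4 + 1/12 = 1/3.
E[T(T-1) | T ∈ {-3, -1}] = [12·1/4 + 2·1/12] / (1/3)
 = 19/6 / (1/3)
 = 19/2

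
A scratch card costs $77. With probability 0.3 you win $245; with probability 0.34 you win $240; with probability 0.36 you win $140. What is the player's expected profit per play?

E[payout] = 245·0.3 + 240·0.34 + 140·0.36
 = 73.5 + 81.6 + 50.4
 = 205.5
Net = 205.5 - 77 = 128.5

128.5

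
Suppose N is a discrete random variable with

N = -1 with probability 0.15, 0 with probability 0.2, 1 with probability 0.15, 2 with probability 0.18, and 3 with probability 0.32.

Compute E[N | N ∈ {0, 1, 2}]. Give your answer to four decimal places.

0.9623

P(N ∈ {0, 1, 2}) = 0.2 + 0.15 + 0.18 = 0.53.
E[N | N ∈ {0, 1, 2}] = [0·0.2 + 1·0.15 + 2·0.18] / 0.53
 = 0.51 / 0.53
 = 51/53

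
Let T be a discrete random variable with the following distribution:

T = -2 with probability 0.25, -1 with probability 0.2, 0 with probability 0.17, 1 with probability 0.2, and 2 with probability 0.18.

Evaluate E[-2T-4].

-3.72

E[-2T-4] = Σ (-2t-4)·P(T=t)
 = 0·0.25 + (-2)·0.2 + (-4)·0.17 + (-6)·0.2 + (-8)·0.18
 = 0 + (-0.4) + (-0.68) + (-1.2) + (-1.44)
 = -3.72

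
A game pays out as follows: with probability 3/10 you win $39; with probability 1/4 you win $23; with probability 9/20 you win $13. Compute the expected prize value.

23.3

E[payout] = 39·3/10 + 23·1/4 + 13·9/20
 = 117/10 + 23/4 + 117/20
 = 233/10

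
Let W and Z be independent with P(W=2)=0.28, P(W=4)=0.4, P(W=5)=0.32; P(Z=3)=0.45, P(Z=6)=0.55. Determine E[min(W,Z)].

3.292

E[min(W,Z)] = Σ_w Σ_z min(w,z) · P(W=w)P(Z=z)
 = 2·0.126 + 2·0.154 + 3·0.18 + 4·0.22 + 3·0.144 + 5·0.176
 = 0.252 + 0.308 + 0.54 + 0.88 + 0.432 + 0.88
 = 3.292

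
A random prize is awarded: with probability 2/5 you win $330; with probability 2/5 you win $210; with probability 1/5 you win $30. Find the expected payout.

E[payout] = 330·2/5 + 210·2/5 + 30·1/5
 = 132 + 84 + 6
 = 222

222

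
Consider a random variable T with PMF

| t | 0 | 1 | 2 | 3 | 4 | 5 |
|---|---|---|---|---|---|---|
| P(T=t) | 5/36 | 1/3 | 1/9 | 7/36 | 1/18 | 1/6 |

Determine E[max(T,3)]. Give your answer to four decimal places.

E[max(T,3)] = Σ max(t,3)·P(T=t)
 = 3·5/36 + 3·1/3 + 3·1/9 + 3·7/36 + 4·1/18 + 5·1/6
 = 5/12 + 1 + 1/3 + 7/12 + 2/9 + 5/6
 = 61/18

3.3889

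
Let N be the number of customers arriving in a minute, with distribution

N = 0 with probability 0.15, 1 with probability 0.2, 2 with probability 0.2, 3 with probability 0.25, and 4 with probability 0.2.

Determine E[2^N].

6.55

E[2^N] = Σ 2^n·P(N=n)
 = 1·0.15 + 2·0.2 + 4·0.2 + 8·0.25 + 16·0.2
 = 0.15 + 0.4 + 0.8 + 2 + 3.2
 = 6.55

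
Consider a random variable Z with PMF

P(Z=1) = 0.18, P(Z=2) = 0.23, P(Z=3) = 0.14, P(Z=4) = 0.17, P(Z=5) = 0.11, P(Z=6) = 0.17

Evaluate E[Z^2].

13.95

E[Z^2] = Σ z^2·P(Z=z)
 = 1·0.18 + 4·0.23 + 9·0.14 + 16·0.17 + 25·0.11 + 36·0.17
 = 0.18 + 0.92 + 1.26 + 2.72 + 2.75 + 6.12
 = 13.95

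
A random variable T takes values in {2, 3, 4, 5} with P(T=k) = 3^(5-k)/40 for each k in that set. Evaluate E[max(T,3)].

3.125

E[max(T,3)] = Σ max(t,3)·P(T=t)
 = 3·27/40 + 3·9/40 + 4·3/40 + 5·1/40
 = 81/40 + 27/40 + 3/10 + 1/8
 = 25/8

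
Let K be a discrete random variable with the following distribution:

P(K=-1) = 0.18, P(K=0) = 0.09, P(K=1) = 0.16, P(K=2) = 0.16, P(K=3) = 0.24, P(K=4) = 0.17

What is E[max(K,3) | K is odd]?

P(K is odd) = 0.18 + 0.16 + 0.24 = 0.58.
E[max(K,3) | K is odd] = [3·0.18 + 3·0.16 + 3·0.24] / 0.58
 = 1.74 / 0.58
 = 3

3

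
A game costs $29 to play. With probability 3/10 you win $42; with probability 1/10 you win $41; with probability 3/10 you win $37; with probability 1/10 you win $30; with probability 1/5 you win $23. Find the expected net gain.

E[payout] = 42·3/10 + 41·1/10 + 37·3/10 + 30·1/10 + 23·1/5
 = 63/5 + 41/10 + 111/10 + 3 + 23/5
 = 177/5
Net = 177/5 - 29 = 32/5

6.4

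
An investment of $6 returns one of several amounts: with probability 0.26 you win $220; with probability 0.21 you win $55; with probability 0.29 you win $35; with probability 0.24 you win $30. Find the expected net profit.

E[payout] = 220·0.26 + 55·0.21 + 35·0.29 + 30·0.24
 = 57.2 + 11.55 + 10.15 + 7.2
 = 86.1
Net = 86.1 - 6 = 80.1

80.1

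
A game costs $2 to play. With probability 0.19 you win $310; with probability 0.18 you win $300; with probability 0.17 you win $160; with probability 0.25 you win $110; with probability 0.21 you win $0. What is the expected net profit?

E[payout] = 310·0.19 + 300·0.18 + 160·0.17 + 110·0.25 + 0·0.21
 = 58.9 + 54 + 27.2 + 27.5 + 0
 = 167.6
Net = 167.6 - 2 = 165.6

165.6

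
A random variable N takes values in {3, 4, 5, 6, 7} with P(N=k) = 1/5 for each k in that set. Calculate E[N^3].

155

E[N^3] = Σ n^3·P(N=n)
 = 27·1/5 + 64·1/5 + 125·1/5 + 216·1/5 + 343·1/5
 = 27/5 + 64/5 + 25 + 216/5 + 343/5
 = 155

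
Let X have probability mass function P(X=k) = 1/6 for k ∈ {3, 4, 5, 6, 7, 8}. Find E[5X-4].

23.5

E[5X-4] = Σ (5x-4)·P(X=x)
 = 11·1/6 + 16·1/6 + 21·1/6 + 26·1/6 + 31·1/6 + 36·1/6
 = 11/6 + 8/3 + 7/2 + 13/3 + 31/6 + 6
 = 47/2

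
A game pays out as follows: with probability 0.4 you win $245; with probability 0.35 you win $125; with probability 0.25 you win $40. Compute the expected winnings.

E[payout] = 245·0.4 + 125·0.35 + 40·0.25
 = 98 + 43.75 + 10
 = 151.75

151.75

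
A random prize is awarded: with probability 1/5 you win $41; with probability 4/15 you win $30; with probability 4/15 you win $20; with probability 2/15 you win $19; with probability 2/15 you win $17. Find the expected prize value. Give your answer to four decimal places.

E[payout] = 41·1/5 + 30·4/15 + 20·4/15 + 19·2/15 + 17·2/15
 = 41/5 + 8 + 16/3 + 38/15 + 34/15
 = 79/3

26.3333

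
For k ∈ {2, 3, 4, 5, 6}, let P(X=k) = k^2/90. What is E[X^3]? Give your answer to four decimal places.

E[X^3] = Σ x^3·P(X=x)
 = 8·2/45 + 27·1/10 + 64·8/45 + 125·5/18 + 216·2/5
 = 16/45 + 27/10 + 512/45 + 625/18 + 432/5
 = 1220/9

135.5556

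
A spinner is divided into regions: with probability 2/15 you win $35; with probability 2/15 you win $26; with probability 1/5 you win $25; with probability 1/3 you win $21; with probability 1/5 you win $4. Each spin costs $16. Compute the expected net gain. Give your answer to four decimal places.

4.9333

E[payout] = 35·2/15 + 26·2/15 + 25·1/5 + 21·1/3 + 4·1/5
 = 14/3 + 52/15 + 5 + 7 + 4/5
 = 314/15
Net = 314/15 - 16 = 74/15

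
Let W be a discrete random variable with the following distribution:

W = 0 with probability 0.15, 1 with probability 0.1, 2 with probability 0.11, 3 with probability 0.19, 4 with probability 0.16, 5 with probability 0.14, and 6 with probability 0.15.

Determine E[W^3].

66.25

E[W^3] = Σ w^3·P(W=w)
 = 0·0.15 + 1·0.1 + 8·0.11 + 27·0.19 + 64·0.16 + 125·0.14 + 216·0.15
 = 0 + 0.1 + 0.88 + 5.13 + 10.24 + 17.5 + 32.4
 = 66.25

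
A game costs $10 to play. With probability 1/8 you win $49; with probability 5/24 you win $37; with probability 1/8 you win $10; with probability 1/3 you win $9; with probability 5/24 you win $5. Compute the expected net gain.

E[payout] = 49·1/8 + 37·5/24 + 10·1/8 + 9·1/3 + 5·5/24
 = 49/8 + 185/24 + 5/4 + 3 + 25/24
 = 153/8
Net = 153/8 - 10 = 73/8

9.125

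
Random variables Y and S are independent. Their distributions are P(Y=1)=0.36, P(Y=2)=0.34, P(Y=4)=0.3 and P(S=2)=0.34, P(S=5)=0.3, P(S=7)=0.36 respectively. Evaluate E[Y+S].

E[Y+S] = Σ_y Σ_s (y+s) · P(Y=y)P(S=s)
 = 3·0.1224 + 6·0.108 + 8·0.1296 + 4·0.1156 + 7·0.102 + 9·0.1224 + 6·0.102 + 9·0.09 + 11·0.108
 = 0.3672 + 0.648 + 1.0368 + 0.4624 + 0.714 + 1.1016 + 0.612 + 0.81 + 1.188
 = 6.94

6.94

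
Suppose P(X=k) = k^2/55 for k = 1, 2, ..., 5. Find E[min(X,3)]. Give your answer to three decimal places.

2.891

E[min(X,3)] = Σ min(x,3)·P(X=x)
 = 1·1/55 + 2·4/55 + 3·9/55 + 3·16/55 + 3·5/11
 = 1/55 + 8/55 + 27/55 + 48/55 + 15/11
 = 159/55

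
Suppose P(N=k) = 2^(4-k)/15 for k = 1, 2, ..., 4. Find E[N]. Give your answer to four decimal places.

1.7333

E[N] = Σ n·P(N=n)
 = 1·8/15 + 2·4/15 + 3·2/15 + 4·1/15
 = 8/15 + 8/15 + 2/5 + 4/15
 = 26/15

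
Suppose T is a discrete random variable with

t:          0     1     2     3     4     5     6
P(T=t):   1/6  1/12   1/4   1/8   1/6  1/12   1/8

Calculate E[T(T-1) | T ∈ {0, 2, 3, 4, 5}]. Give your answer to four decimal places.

P(T ∈ {0, 2, 3, 4, 5}) = 1/6 + 1/4 + 1/8 + 1/6 + 1/12 = 19/24.
E[T(T-1) | T ∈ {0, 2, 3, 4, 5}] = [0·1/6 + 2·1/4 + 6·1/8 + 12·1/6 + 20·1/12] / (19/24)
 = 59/12 / (19/24)
 = 118/19

6.2105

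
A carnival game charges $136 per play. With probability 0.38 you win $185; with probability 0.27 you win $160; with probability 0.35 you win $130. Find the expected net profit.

23

E[payout] = 185·0.38 + 160·0.27 + 130·0.35
 = 70.3 + 43.2 + 45.5
 = 159
Net = 159 - 136 = 23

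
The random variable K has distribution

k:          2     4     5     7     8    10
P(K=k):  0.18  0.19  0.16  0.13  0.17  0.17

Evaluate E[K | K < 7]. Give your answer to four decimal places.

P(K < 7) = 0.18 + 0.19 + 0.16 = 0.53.
E[K | K < 7] = [2·0.18 + 4·0.19 + 5·0.16] / 0.53
 = 1.92 / 0.53
 = 192/53

3.6226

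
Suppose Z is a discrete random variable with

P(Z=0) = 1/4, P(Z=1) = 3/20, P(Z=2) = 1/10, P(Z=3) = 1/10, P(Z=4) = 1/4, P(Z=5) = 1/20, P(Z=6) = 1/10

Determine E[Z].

E[Z] = Σ z·P(Z=z)
 = 0·1/4 + 1·3/20 + 2·1/10 + 3·1/10 + 4·1/4 + 5·1/20 + 6·1/10
 = 0 + 3/20 + 1/5 + 3/10 + 1 + 1/4 + 3/5
 = 5/2

2.5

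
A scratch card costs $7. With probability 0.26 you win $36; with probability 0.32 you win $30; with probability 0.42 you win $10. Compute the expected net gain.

16.16

E[payout] = 36·0.26 + 30·0.32 + 10·0.42
 = 9.36 + 9.6 + 4.2
 = 23.16
Net = 23.16 - 7 = 16.16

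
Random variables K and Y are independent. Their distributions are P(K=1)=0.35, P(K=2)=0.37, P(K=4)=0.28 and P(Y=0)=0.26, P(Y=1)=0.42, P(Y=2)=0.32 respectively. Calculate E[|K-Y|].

1.374

E[|K-Y|] = Σ_k Σ_y |k-y| · P(K=k)P(Y=y)
 = 1·0.091 + 0·0.147 + 1·0.112 + 2·0.0962 + 1·0.1554 + 0·0.1184 + 4·0.0728 + 3·0.1176 + 2·0.0896
 = 0.091 + 0 + 0.112 + 0.1924 + 0.1554 + 0 + 0.2912 + 0.3528 + 0.1792
 = 1.374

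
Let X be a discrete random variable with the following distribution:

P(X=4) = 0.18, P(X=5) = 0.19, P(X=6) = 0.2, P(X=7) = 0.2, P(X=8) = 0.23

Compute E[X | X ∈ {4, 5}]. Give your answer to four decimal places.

P(X ∈ {4, 5}) = 0.18 + 0.19 = 0.37.
E[X | X ∈ {4, 5}] = [4·0.18 + 5·0.19] / 0.37
 = 1.67 / 0.37
 = 167/37

4.5135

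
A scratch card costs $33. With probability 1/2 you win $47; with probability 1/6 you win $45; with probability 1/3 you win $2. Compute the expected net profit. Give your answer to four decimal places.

E[payout] = 47·1/2 + 45·1/6 + 2·1/3
 = 47/2 + 15/2 + 2/3
 = 95/3
Net = 95/3 - 33 = -4/3

-1.3333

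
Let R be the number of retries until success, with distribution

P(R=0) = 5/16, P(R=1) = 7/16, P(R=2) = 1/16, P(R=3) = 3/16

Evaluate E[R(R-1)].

E[R(R-1)] = Σ r(r-1)·P(R=r)
 = 0·5/16 + 0·7/16 + 2·1/16 + 6·3/16
 = 0 + 0 + 1/8 + 9/8
 = 5/4

1.25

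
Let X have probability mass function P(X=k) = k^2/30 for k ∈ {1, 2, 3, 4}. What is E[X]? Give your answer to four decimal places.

3.3333

E[X] = Σ x·P(X=x)
 = 1·1/30 + 2·2/15 + 3·3/10 + 4·8/15
 = 1/30 + 4/15 + 9/10 + 32/15
 = 10/3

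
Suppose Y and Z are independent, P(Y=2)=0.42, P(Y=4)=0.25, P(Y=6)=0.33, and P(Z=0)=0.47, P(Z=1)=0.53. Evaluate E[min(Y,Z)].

E[min(Y,Z)] = Σ_y Σ_z min(y,z) · P(Y=y)P(Z=z)
 = 0·0.1974 + 1·0.2226 + 0·0.1175 + 1·0.1325 + 0·0.1551 + 1·0.1749
 = 0 + 0.2226 + 0 + 0.1325 + 0 + 0.1749
 = 0.53

0.53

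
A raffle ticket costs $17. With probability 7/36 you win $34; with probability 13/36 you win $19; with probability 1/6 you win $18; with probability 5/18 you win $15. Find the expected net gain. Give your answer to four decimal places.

E[payout] = 34·7/36 + 19·13/36 + 18·1/6 + 15·5/18
 = 119/18 + 247/36 + 3 + 25/6
 = 743/36
Net = 743/36 - 17 = 131/36

3.6389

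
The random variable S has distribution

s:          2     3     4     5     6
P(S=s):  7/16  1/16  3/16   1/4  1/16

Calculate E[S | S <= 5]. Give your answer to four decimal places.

3.2667

P(S <= 5) = 7/16 + 1/16 + 3/16 + 1/4 = 15/16.
E[S | S <= 5] = [2·7/16 + 3·1/16 + 4·3/16 + 5·1/4] / (15/16)
 = 49/16 / (15/16)
 = 49/15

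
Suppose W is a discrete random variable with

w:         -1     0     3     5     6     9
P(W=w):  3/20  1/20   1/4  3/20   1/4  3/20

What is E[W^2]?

E[W^2] = Σ w^2·P(W=w)
 = 1·3/20 + 0·1/20 + 9·1/4 + 25·3/20 + 36·1/4 + 81·3/20
 = 3/20 + 0 + 9/4 + 15/4 + 9 + 243/20
 = 273/10

27.3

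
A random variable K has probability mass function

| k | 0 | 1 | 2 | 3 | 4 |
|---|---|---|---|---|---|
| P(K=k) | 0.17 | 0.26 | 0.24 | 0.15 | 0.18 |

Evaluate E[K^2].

5.45

E[K^2] = Σ k^2·P(K=k)
 = 0·0.17 + 1·0.26 + 4·0.24 + 9·0.15 + 16·0.18
 = 0 + 0.26 + 0.96 + 1.35 + 2.88
 = 5.45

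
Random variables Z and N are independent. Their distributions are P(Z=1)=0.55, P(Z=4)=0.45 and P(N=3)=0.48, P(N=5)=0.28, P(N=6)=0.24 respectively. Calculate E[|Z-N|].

2.362

E[|Z-N|] = Σ_z Σ_n |z-n| · P(Z=z)P(N=n)
 = 2·0.264 + 4·0.154 + 5·0.132 + 1·0.216 + 1·0.126 + 2·0.108
 = 0.528 + 0.616 + 0.66 + 0.216 + 0.126 + 0.216
 = 2.362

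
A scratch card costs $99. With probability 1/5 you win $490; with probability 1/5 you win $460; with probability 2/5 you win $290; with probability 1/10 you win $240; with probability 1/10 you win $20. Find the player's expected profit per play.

233

E[payout] = 490·1/5 + 460·1/5 + 290·2/5 + 240·1/10 + 20·1/10
 = 98 + 92 + 116 + 24 + 2
 = 332
Net = 332 - 99 = 233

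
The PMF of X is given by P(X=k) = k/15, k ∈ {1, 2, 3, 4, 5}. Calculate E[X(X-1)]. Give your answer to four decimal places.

11.3333

E[X(X-1)] = Σ x(x-1)·P(X=x)
 = 0·1/15 + 2·2/15 + 6·1/5 + 12·4/15 + 20·1/3
 = 0 + 4/15 + 6/5 + 16/5 + 20/3
 = 34/3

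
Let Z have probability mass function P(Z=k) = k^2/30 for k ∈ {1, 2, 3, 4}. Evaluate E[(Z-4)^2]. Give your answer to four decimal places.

E[(Z-4)^2] = Σ (z-4)^2·P(Z=z)
 = 9·1/30 + 4·2/15 + 1·3/10 + 0·8/15
 = 3/10 + 8/15 + 3/10 + 0
 = 17/15

1.1333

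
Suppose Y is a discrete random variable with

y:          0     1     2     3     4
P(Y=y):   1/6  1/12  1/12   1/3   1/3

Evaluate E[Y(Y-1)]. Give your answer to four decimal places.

E[Y(Y-1)] = Σ y(y-1)·P(Y=y)
 = 0·1/6 + 0·1/12 + 2·1/12 + 6·1/3 + 12·1/3
 = 0 + 0 + 1/6 + 2 + 4
 = 37/6

6.1667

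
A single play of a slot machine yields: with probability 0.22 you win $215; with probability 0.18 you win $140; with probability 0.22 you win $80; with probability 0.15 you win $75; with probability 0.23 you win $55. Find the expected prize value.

E[payout] = 215·0.22 + 140·0.18 + 80·0.22 + 75·0.15 + 55·0.23
 = 47.3 + 25.2 + 17.6 + 11.25 + 12.65
 = 114

114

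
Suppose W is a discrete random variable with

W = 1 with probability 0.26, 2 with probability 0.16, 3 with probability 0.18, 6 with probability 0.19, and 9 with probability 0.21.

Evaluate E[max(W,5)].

E[max(W,5)] = Σ max(w,5)·P(W=w)
 = 5·0.26 + 5·0.16 + 5·0.18 + 6·0.19 + 9·0.21
 = 1.3 + 0.8 + 0.9 + 1.14 + 1.89
 = 6.03

6.03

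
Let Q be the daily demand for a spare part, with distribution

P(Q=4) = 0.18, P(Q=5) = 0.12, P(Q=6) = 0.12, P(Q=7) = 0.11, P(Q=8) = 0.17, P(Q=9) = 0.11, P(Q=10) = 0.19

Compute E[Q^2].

E[Q^2] = Σ q^2·P(Q=q)
 = 16·0.18 + 25·0.12 + 36·0.12 + 49·0.11 + 64·0.17 + 81·0.11 + 100·0.19
 = 2.88 + 3 + 4.32 + 5.39 + 10.88 + 8.91 + 19
 = 54.38

54.38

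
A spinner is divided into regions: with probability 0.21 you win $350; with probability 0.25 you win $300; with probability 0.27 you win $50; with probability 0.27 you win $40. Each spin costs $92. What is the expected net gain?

E[payout] = 350·0.21 + 300·0.25 + 50·0.27 + 40·0.27
 = 73.5 + 75 + 13.5 + 10.8
 = 172.8
Net = 172.8 - 92 = 80.8

80.8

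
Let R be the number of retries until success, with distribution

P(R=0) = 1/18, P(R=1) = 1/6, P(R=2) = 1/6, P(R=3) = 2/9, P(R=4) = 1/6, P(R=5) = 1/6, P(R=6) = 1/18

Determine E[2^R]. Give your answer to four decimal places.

E[2^R] = Σ 2^r·P(R=r)
 = 1·1/18 + 2·1/6 + 4·1/6 + 8·2/9 + 16·1/6 + 32·1/6 + 64·1/18
 = 1/18 + 1/3 + 2/3 + 16/9 + 8/3 + 16/3 + 32/9
 = 259/18

14.3889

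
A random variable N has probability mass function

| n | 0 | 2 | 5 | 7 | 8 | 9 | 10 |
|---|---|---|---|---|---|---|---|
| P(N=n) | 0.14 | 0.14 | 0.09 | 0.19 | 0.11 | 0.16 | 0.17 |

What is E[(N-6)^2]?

12.16

E[(N-6)^2] = Σ (n-6)^2·P(N=n)
 = 36·0.14 + 16·0.14 + 1·0.09 + 1·0.19 + 4·0.11 + 9·0.16 + 16·0.17
 = 5.04 + 2.24 + 0.09 + 0.19 + 0.44 + 1.44 + 2.72
 = 12.16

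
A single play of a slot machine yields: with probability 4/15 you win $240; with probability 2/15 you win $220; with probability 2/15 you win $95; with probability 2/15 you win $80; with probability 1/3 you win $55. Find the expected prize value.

135

E[payout] = 240·4/15 + 220·2/15 + 95·2/15 + 80·2/15 + 55·1/3
 = 64 + 88/3 + 38/3 + 32/3 + 55/3
 = 135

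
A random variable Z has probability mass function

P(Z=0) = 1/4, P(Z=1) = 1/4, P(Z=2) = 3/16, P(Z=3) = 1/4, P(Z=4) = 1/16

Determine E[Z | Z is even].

1.25

P(Z is even) = 1/4 + 3/16 + 1/16 = 1/2.
E[Z | Z is even] = [0·1/4 + 2·3/16 + 4·1/16] / (1/2)
 = 5/8 / (1/2)
 = 5/4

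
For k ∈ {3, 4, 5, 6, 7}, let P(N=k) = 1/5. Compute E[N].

E[N] = Σ n·P(N=n)
 = 3·1/5 + 4·1/5 + 5·1/5 + 6·1/5 + 7·1/5
 = 3/5 + 4/5 + 1 + 6/5 + 7/5
 = 5

5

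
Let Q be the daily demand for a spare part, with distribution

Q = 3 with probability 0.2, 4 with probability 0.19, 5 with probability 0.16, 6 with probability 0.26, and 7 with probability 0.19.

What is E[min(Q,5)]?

4.41

E[min(Q,5)] = Σ min(q,5)·P(Q=q)
 = 3·0.2 + 4·0.19 + 5·0.16 + 5·0.26 + 5·0.19
 = 0.6 + 0.76 + 0.8 + 1.3 + 0.95
 = 4.41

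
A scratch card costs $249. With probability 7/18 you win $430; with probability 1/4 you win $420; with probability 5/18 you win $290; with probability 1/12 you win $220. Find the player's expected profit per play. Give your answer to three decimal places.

122.111

E[payout] = 430·7/18 + 420·1/4 + 290·5/18 + 220·1/12
 = 1505/9 + 105 + 725/9 + 55/3
 = 3340/9
Net = 3340/9 - 249 = 1099/9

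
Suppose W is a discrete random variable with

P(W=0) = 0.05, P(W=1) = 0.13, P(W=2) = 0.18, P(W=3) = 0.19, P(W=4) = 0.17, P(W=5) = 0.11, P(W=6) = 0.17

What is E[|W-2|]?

1.77

E[|W-2|] = Σ |w-2|·P(W=w)
 = 2·0.05 + 1·0.13 + 0·0.18 + 1·0.19 + 2·0.17 + 3·0.11 + 4·0.17
 = 0.1 + 0.13 + 0 + 0.19 + 0.34 + 0.33 + 0.68
 = 1.77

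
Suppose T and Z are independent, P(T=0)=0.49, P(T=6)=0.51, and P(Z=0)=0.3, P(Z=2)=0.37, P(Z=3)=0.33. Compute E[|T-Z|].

E[|T-Z|] = Σ_t Σ_z |t-z| · P(T=t)P(Z=z)
 = 0·0.147 + 2·0.1813 + 3·0.1617 + 6·0.153 + 4·0.1887 + 3·0.1683
 = 0 + 0.3626 + 0.4851 + 0.918 + 0.7548 + 0.5049
 = 3.0254

3.0254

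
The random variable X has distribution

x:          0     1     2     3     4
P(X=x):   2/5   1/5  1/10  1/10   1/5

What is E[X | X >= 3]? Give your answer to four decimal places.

P(X >= 3) = 1/10 + 1/5 = 3/10.
E[X | X >= 3] = [3·1/10 + 4·1/5] / (3/10)
 = 11/10 / (3/10)
 = 11/3

3.6667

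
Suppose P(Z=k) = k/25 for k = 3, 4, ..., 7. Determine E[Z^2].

E[Z^2] = Σ z^2·P(Z=z)
 = 9·3/25 + 16·4/25 + 25·1/5 + 36·6/25 + 49·7/25
 = 27/25 + 64/25 + 5 + 216/25 + 343/25
 = 31

31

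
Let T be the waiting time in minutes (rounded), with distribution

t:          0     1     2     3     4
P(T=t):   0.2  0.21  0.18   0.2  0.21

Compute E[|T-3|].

E[|T-3|] = Σ |t-3|·P(T=t)
 = 3·0.2 + 2·0.21 + 1·0.18 + 0·0.2 + 1·0.21
 = 0.6 + 0.42 + 0.18 + 0 + 0.21
 = 1.41

1.41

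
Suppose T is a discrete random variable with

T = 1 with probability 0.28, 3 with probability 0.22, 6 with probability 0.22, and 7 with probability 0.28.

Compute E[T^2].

23.9

E[T^2] = Σ t^2·P(T=t)
 = 1·0.28 + 9·0.22 + 36·0.22 + 49·0.28
 = 0.28 + 1.98 + 7.92 + 13.72
 = 23.9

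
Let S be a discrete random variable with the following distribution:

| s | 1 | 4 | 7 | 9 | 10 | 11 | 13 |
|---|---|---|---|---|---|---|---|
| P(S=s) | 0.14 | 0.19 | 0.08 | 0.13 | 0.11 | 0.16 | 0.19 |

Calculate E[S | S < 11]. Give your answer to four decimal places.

P(S < 11) = 0.14 + 0.19 + 0.08 + 0.13 + 0.11 = 0.65.
E[S | S < 11] = [1·0.14 + 4·0.19 + 7·0.08 + 9·0.13 + 10·0.11] / 0.65
 = 3.73 / 0.65
 = 373/65

5.7385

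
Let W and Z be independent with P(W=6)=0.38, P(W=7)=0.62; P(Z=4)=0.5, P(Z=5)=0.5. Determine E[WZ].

E[WZ] = Σ_w Σ_z wz · P(W=w)P(Z=z)
 = 24·0.19 + 30·0.19 + 28·0.31 + 35·0.31
 = 4.56 + 5.7 + 8.68 + 10.85
 = 29.79

29.79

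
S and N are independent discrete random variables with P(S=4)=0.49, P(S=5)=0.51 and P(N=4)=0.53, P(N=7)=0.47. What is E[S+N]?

E[S+N] = Σ_s Σ_n (s+n) · P(S=s)P(N=n)
 = 8·0.2597 + 11·0.2303 + 9·0.2703 + 12·0.2397
 = 2.0776 + 2.5333 + 2.4327 + 2.8764
 = 9.92

9.92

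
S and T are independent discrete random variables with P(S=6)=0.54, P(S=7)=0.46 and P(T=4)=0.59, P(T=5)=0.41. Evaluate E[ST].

28.4886

E[ST] = Σ_s Σ_t st · P(S=s)P(T=t)
 = 24·0.3186 + 30·0.2214 + 28·0.2714 + 35·0.1886
 = 7.6464 + 6.642 + 7.5992 + 6.601
 = 28.4886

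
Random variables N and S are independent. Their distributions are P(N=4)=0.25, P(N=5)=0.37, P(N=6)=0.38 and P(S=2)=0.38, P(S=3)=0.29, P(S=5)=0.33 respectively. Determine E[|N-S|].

E[|N-S|] = Σ_n Σ_s |n-s| · P(N=n)P(S=s)
 = 2·0.095 + 1·0.0725 + 1·0.0825 + 3·0.1406 + 2·0.1073 + 0·0.1221 + 4·0.1444 + 3·0.1102 + 1·0.1254
 = 0.19 + 0.0725 + 0.0825 + 0.4218 + 0.2146 + 0 + 0.5776 + 0.3306 + 0.1254
 = 2.015

2.015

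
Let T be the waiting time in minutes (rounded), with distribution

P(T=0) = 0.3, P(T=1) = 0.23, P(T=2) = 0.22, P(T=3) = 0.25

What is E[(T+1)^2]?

E[(T+1)^2] = Σ (t+1)^2·P(T=t)
 = 1·0.3 + 4·0.23 + 9·0.22 + 16·0.25
 = 0.3 + 0.92 + 1.98 + 4
 = 7.2

7.2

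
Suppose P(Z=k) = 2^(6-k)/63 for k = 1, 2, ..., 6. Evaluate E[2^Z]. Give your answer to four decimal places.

6.0952

E[2^Z] = Σ 2^z·P(Z=z)
 = 2·32/63 + 4·16/63 + 8·8/63 + 16·4/63 + 32·2/63 + 64·1/63
 = 64/63 + 64/63 + 64/63 + 64/63 + 64/63 + 64/63
 = 128/21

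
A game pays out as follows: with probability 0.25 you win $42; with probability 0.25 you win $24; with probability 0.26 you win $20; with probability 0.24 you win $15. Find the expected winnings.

E[payout] = 42·0.25 + 24·0.25 + 20·0.26 + 15·0.24
 = 10.5 + 6 + 5.2 + 3.6
 = 25.3

25.3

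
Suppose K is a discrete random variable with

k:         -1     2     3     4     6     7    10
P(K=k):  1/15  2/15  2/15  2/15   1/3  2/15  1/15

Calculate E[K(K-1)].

E[K(K-1)] = Σ k(k-1)·P(K=k)
 = 2·1/15 + 2·2/15 + 6·2/15 + 12·2/15 + 30·1/3 + 42·2/15 + 90·1/15
 = 2/15 + 4/15 + 4/5 + 8/5 + 10 + 28/5 + 6
 = 122/5

24.4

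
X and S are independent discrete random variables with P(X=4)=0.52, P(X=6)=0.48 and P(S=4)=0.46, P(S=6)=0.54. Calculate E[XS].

25.1968

E[XS] = Σ_x Σ_s xs · P(X=x)P(S=s)
 = 16·0.2392 + 24·0.2808 + 24·0.2208 + 36·0.2592
 = 3.8272 + 6.7392 + 5.2992 + 9.3312
 = 25.1968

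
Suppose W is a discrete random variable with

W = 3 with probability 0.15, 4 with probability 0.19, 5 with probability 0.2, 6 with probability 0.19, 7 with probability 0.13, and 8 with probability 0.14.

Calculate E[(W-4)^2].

4.52

E[(W-4)^2] = Σ (w-4)^2·P(W=w)
 = 1·0.15 + 0·0.19 + 1·0.2 + 4·0.19 + 9·0.13 + 16·0.14
 = 0.15 + 0 + 0.2 + 0.76 + 1.17 + 2.24
 = 4.52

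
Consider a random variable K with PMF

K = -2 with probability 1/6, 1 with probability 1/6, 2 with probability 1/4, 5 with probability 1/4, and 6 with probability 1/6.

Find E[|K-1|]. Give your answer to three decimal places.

E[|K-1|] = Σ |k-1|·P(K=k)
 = 3·1/6 + 0·1/6 + 1·1/4 + 4·1/4 + 5·1/6
 = 1/2 + 0 + 1/4 + 1 + 5/6
 = 31/12

2.583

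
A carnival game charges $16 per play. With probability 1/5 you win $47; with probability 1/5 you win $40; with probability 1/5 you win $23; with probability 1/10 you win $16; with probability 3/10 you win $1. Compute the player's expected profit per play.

7.9

E[payout] = 47·1/5 + 40·1/5 + 23·1/5 + 16·1/10 + 1·3/10
 = 47/5 + 8 + 23/5 + 8/5 + 3/10
 = 239/10
Net = 239/10 - 16 = 79/10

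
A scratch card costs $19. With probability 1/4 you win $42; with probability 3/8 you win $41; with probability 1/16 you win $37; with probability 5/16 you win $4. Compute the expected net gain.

10.4375

E[payout] = 42·1/4 + 41·3/8 + 37·1/16 + 4·5/16
 = 21/2 + 123/8 + 37/16 + 5/4
 = 471/16
Net = 471/16 - 19 = 167/16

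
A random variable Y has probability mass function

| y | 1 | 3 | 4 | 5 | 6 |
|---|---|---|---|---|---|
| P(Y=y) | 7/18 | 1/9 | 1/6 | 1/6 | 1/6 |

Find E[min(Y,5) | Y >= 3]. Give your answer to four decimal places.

P(Y >= 3) = 1/9 + 1/6 + 1/6 + 1/6 = 11/18.
E[min(Y,5) | Y >= 3] = [3·1/9 + 4·1/6 + 5·1/6 + 5·1/6] / (11/18)
 = 8/3 / (11/18)
 = 48/11

4.3636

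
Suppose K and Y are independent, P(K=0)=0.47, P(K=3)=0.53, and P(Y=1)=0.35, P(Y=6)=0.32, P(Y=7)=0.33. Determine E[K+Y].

6.17

E[K+Y] = Σ_k Σ_y (k+y) · P(K=k)P(Y=y)
 = 1·0.1645 + 6·0.1504 + 7·0.1551 + 4·0.1855 + 9·0.1696 + 10·0.1749
 = 0.1645 + 0.9024 + 1.0857 + 0.742 + 1.5264 + 1.749
 = 6.17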